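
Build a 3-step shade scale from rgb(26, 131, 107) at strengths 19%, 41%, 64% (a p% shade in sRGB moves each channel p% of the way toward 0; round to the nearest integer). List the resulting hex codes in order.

#156A57, #0F4D3F, #092F27

19%: (26 − 4.94 = 21.06→21, 131 − 24.89 = 106.11→106, 107 − 20.33 = 86.67→87) → #156A57
41%: (26 − 10.66 = 15.34→15, 131 − 53.71 = 77.29→77, 107 − 43.87 = 63.13→63) → #0F4D3F
64%: (26 − 16.64 = 9.36→9, 131 − 83.84 = 47.16→47, 107 − 68.48 = 38.52→39) → #092F27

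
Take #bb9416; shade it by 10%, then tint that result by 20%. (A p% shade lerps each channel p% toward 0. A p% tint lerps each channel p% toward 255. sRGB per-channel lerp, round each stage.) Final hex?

#b99d43

#bb9416 is rgb(187, 148, 22).
Lerp each channel 10% toward 0:
  R: 187 + 0.1×(0−187) = 187 − 18.7 = 168.3 → 168
  G: 148 − 14.8 = 133.2 → 133
  B: 22 − 2.2 = 19.8 → 20
After the shade: rgb(168, 133, 20) = #a88514.
A 20% tint moves each channel 20% toward 255:
  R: 168 + 0.2×(255−168) = 168 + 17.4 = 185.4 → 185
  G: 133 + 0.2×(255−133) = 133 + 24.4 = 157.4 → 157
  B: 20 + 0.2×(255−20) = 20 + 47 = 67 → 67
rgb(185, 157, 67) = #b99d43.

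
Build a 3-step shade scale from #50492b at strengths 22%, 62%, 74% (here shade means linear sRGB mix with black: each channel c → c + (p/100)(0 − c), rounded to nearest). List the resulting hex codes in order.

#50492b is rgb(80, 73, 43).
22%: (80 − 17.6 = 62.4→62, 73 − 16.06 = 56.94→57, 43 − 9.46 = 33.54→34) → #3e3922
62%: (80 − 49.6 = 30.4→30, 73 − 45.26 = 27.74→28, 43 − 26.66 = 16.34→16) → #1e1c10
74%: (80 − 59.2 = 20.8→21, 73 − 54.02 = 18.98→19, 43 − 31.82 = 11.18→11) → #15130b

#3e3922, #1e1c10, #15130b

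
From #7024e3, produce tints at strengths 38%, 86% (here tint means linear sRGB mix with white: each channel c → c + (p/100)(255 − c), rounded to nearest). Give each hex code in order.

#a677ee, #ebe0fb

#7024e3 is rgb(112, 36, 227).
38%: (112 + 54.34 = 166.34→166, 36 + 83.22 = 119.22→119, 227 + 10.64 = 237.64→238) → #a677ee
86%: (112 + 122.98 = 234.98→235, 36 + 188.34 = 224.34→224, 227 + 24.08 = 251.08→251) → #ebe0fb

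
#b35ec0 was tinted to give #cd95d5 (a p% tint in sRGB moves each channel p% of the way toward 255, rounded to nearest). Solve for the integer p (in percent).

#b35ec0 is rgb(179, 94, 192); #cd95d5 is rgb(205, 149, 213).
On the G channel (widest range): 149 ≈ 94 + (p/100)(255 − 94), so p ≈ 100×(149 − 94)/(255 − 94) = 5500/161 = 34.16.
p = 34 reproduces all three channels after rounding.

34%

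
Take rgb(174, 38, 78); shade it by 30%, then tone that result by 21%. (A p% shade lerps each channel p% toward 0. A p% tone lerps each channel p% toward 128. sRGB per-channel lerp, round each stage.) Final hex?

#7b3046

Per channel, c → c + 0.3(0 − c):
  R: 174 + 0.3×(0−174) = 174 − 52.2 = 121.8 → 122
  G: 38 + 0.3×(0−38) = 38 − 11.4 = 26.6 → 27
  B: 78 − 23.4 = 54.6 → 55
After the shade: rgb(122, 27, 55) = #7a1b37.
A 21% tone moves each channel 21% toward 128:
  R: 122 + 1.26 = 123.26 → 123
  G: 27 + 21.21 = 48.21 → 48
  B: 55 + 15.33 = 70.33 → 70
rgb(123, 48, 70) = #7b3046.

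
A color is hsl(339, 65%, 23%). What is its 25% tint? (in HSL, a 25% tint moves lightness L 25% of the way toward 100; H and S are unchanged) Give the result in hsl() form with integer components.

hsl(339, 65%, 42%)

L moves 25% from 23 toward 100: 23 + 19.25 = 42.25 → 42.
H and S are unchanged.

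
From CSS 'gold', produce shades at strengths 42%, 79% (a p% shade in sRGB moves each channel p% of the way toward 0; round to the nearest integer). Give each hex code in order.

#947D00, #362D00

CSS gold is rgb(255, 215, 0).
42%: (255 − 107.1 = 147.9→148, 215 − 90.3 = 124.7→125, 0→0) → #947D00
79%: (255 − 201.45 = 53.55→54, 215 − 169.85 = 45.15→45, 0→0) → #362D00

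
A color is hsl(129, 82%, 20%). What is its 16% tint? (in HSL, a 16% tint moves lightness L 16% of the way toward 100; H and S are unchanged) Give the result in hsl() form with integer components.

L moves 16% from 20 toward 100: 20 + 12.8 = 32.8 → 33.
H and S are unchanged.

hsl(129, 82%, 33%)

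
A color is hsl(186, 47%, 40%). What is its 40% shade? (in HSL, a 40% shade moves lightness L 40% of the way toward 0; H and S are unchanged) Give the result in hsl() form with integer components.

L moves 40% from 40 toward 0: 40 − 16 = 24 → 24.
H and S are unchanged.

hsl(186, 47%, 24%)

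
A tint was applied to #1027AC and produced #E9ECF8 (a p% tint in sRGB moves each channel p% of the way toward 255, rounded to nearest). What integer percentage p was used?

#1027AC is rgb(16, 39, 172); #E9ECF8 is rgb(233, 236, 248).
On the R channel (widest range): 233 ≈ 16 + (p/100)(255 − 16), so p ≈ 100×(233 − 16)/(255 − 16) = 21700/239 = 90.79.
p = 91 reproduces all three channels after rounding.

91%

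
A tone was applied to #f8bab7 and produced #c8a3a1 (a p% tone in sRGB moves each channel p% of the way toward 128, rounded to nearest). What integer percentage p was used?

#f8bab7 is rgb(248, 186, 183); #c8a3a1 is rgb(200, 163, 161).
On the R channel (widest range): 200 ≈ 248 + (p/100)(128 − 248), so p ≈ 100×(200 − 248)/(128 − 248) = -4800/-120 = 40.00.
p = 40 reproduces all three channels after rounding.

40%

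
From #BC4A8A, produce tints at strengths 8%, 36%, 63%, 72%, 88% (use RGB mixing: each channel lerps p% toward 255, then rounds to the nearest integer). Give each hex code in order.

#C15893, #D48BB4, #E6BCD4, #ECCCDE, #F7E9F1

#BC4A8A is rgb(188, 74, 138).
8%: (188 + 5.36 = 193.36→193, 74 + 14.48 = 88.48→88, 138 + 9.36 = 147.36→147) → #C15893
36%: (188 + 24.12 = 212.12→212, 74 + 65.16 = 139.16→139, 138 + 42.12 = 180.12→180) → #D48BB4
63%: (188 + 42.21 = 230.21→230, 74 + 114.03 = 188.03→188, 138 + 73.71 = 211.71→212) → #E6BCD4
72%: (188 + 48.24 = 236.24→236, 74 + 130.32 = 204.32→204, 138 + 84.24 = 222.24→222) → #ECCCDE
88%: (188 + 58.96 = 246.96→247, 74 + 159.28 = 233.28→233, 138 + 102.96 = 240.96→241) → #F7E9F1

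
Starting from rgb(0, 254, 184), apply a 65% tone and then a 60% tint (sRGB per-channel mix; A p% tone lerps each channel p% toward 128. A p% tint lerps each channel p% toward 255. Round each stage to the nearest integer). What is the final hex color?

Per channel, c → c + 0.65(128 − c):
  R: 0 + 0.65×(128−0) = 0 + 83.2 = 83.2 → 83
  G: 254 − 81.9 = 172.1 → 172
  B: 184 + 0.65×(128−184) = 184 − 36.4 = 147.6 → 148
After the tone: rgb(83, 172, 148) = #53AC94.
Lerp each channel 60% toward 255:
  R: 83 + 0.6×(255−83) = 83 + 103.2 = 186.2 → 186
  G: 172 + 0.6×(255−172) = 172 + 49.8 = 221.8 → 222
  B: 148 + 0.6×(255−148) = 148 + 64.2 = 212.2 → 212
rgb(186, 222, 212) = #BADED4.

#BADED4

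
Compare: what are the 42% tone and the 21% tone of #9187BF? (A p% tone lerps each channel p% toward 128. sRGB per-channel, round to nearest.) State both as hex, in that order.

#9187BF is rgb(145, 135, 191).
42% tone:
  R: 145 + 0.42×(128−145) = 145 − 7.14 = 137.86 → 138
  G: 135 + 0.42×(128−135) = 135 − 2.94 = 132.06 → 132
  B: 191 − 26.46 = 164.54 → 165
  → #8A84A5
21% tone:
  R: 145 − 3.57 = 141.43 → 141
  G: 135 − 1.47 = 133.53 → 134
  B: 191 − 13.23 = 177.77 → 178
  → #8D86B2

#8A84A5, #8D86B2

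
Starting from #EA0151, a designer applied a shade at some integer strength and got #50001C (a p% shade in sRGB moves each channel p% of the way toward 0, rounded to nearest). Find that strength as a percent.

66%

#EA0151 is rgb(234, 1, 81); #50001C is rgb(80, 0, 28).
On the R channel (widest range): 80 ≈ 234 + (p/100)(0 − 234), so p ≈ 100×(80 − 234)/(0 − 234) = -15400/-234 = 65.81.
p = 66 reproduces all three channels after rounding.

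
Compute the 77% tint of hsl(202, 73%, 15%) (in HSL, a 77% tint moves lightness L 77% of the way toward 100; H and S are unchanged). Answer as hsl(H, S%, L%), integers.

hsl(202, 73%, 80%)

L moves 77% from 15 toward 100: 15 + 65.45 = 80.45 → 80.
H and S are unchanged.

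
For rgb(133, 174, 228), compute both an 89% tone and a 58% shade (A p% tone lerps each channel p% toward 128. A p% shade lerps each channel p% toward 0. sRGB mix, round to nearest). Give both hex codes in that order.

89% tone:
  R: 133 − 4.45 = 128.55 → 129
  G: 174 − 40.94 = 133.06 → 133
  B: 228 + 0.89×(128−228) = 228 − 89 = 139 → 139
  → #81858b
58% shade:
  R: 133 − 77.14 = 55.86 → 56
  G: 174 + 0.58×(0−174) = 174 − 100.92 = 73.08 → 73
  B: 228 + 0.58×(0−228) = 228 − 132.24 = 95.76 → 96
  → #384960

#81858b, #384960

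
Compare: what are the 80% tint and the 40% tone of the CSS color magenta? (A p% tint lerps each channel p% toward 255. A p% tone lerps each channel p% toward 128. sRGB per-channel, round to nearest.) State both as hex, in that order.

#FFCCFF, #CC33CC

CSS magenta is rgb(255, 0, 255).
80% tint:
  R: 255 + 0.8×(255−255) = 255 + 0 = 255 → 255
  G: 0 + 0.8×(255−0) = 0 + 204 = 204 → 204
  B: 255 + 0 = 255 → 255
  → #FFCCFF
40% tone:
  R: 255 + 0.4×(128−255) = 255 − 50.8 = 204.2 → 204
  G: 0 + 51.2 = 51.2 → 51
  B: 255 − 50.8 = 204.2 → 204
  → #CC33CC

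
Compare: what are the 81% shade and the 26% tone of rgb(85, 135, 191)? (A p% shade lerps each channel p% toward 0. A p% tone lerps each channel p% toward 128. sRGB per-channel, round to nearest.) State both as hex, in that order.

81% shade:
  R: 85 + 0.81×(0−85) = 85 − 68.85 = 16.15 → 16
  G: 135 + 0.81×(0−135) = 135 − 109.35 = 25.65 → 26
  B: 191 + 0.81×(0−191) = 191 − 154.71 = 36.29 → 36
  → #101a24
26% tone:
  R: 85 + 11.18 = 96.18 → 96
  G: 135 + 0.26×(128−135) = 135 − 1.82 = 133.18 → 133
  B: 191 − 16.38 = 174.62 → 175
  → #6085af

#101a24, #6085af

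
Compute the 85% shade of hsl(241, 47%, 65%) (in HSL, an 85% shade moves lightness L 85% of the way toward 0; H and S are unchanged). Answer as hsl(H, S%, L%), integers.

hsl(241, 47%, 10%)

L moves 85% from 65 toward 0: 65 − 55.25 = 9.75 → 10.
H and S are unchanged.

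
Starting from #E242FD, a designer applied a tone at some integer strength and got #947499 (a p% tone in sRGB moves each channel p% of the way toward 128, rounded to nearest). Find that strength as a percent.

#E242FD is rgb(226, 66, 253); #947499 is rgb(148, 116, 153).
On the B channel (widest range): 153 ≈ 253 + (p/100)(128 − 253), so p ≈ 100×(153 − 253)/(128 − 253) = -10000/-125 = 80.00.
p = 80 reproduces all three channels after rounding.

80%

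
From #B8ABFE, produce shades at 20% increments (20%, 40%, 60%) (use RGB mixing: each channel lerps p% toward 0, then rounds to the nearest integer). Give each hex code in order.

#B8ABFE is rgb(184, 171, 254).
20%: (184 − 36.8 = 147.2→147, 171 − 34.2 = 136.8→137, 254 − 50.8 = 203.2→203) → #9389CB
40%: (184 − 73.6 = 110.4→110, 171 − 68.4 = 102.6→103, 254 − 101.6 = 152.4→152) → #6E6798
60%: (184 − 110.4 = 73.6→74, 171 − 102.6 = 68.4→68, 254 − 152.4 = 101.6→102) → #4A4466

#9389CB, #6E6798, #4A4466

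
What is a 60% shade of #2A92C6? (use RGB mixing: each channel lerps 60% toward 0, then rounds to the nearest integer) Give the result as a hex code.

#113A4F

#2A92C6 is rgb(42, 146, 198).
Per channel, c → c + 0.6(0 − c):
  R: 42 + 0.6×(0−42) = 42 − 25.2 = 16.8 → 17
  G: 146 + 0.6×(0−146) = 146 − 87.6 = 58.4 → 58
  B: 198 + 0.6×(0−198) = 198 − 118.8 = 79.2 → 79
rgb(17, 58, 79) = #113A4F.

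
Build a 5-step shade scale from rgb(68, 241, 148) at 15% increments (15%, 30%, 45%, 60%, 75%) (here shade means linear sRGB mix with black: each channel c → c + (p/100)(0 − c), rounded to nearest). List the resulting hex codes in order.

15%: (68 − 10.2 = 57.8→58, 241 − 36.15 = 204.85→205, 148 − 22.2 = 125.8→126) → #3ACD7E
30%: (68 − 20.4 = 47.6→48, 241 − 72.3 = 168.7→169, 148 − 44.4 = 103.6→104) → #30A968
45%: (68 − 30.6 = 37.4→37, 241 − 108.45 = 132.55→133, 148 − 66.6 = 81.4→81) → #258551
60%: (68 − 40.8 = 27.2→27, 241 − 144.6 = 96.4→96, 148 − 88.8 = 59.2→59) → #1B603B
75%: (68 − 51 = 17→17, 241 − 180.75 = 60.25→60, 148 − 111 = 37→37) → #113C25

#3ACD7E, #30A968, #258551, #1B603B, #113C25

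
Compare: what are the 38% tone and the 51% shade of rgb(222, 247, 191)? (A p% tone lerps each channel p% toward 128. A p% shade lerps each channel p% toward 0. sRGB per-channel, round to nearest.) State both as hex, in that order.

#bacaa7, #6d795e

38% tone:
  R: 222 + 0.38×(128−222) = 222 − 35.72 = 186.28 → 186
  G: 247 − 45.22 = 201.78 → 202
  B: 191 − 23.94 = 167.06 → 167
  → #bacaa7
51% shade:
  R: 222 + 0.51×(0−222) = 222 − 113.22 = 108.78 → 109
  G: 247 + 0.51×(0−247) = 247 − 125.97 = 121.03 → 121
  B: 191 − 97.41 = 93.59 → 94
  → #6d795e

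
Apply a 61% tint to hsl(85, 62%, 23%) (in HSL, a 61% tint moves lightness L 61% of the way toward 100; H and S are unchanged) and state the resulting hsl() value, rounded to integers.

L moves 61% from 23 toward 100: 23 + 46.97 = 69.97 → 70.
H and S are unchanged.

hsl(85, 62%, 70%)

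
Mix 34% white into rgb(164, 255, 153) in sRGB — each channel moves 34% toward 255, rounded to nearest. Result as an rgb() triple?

rgb(195, 255, 188)

Per channel, c → c + 0.34(255 − c):
  R: 164 + 0.34×(255−164) = 164 + 30.94 = 194.94 → 195
  G: 255 + 0.34×(255−255) = 255 + 0 = 255 → 255
  B: 153 + 34.68 = 187.68 → 188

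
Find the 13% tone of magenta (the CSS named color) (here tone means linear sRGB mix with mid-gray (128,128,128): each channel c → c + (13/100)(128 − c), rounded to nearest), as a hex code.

#EE11EE

CSS magenta is rgb(255, 0, 255).
Per channel, c → c + 0.13(128 − c):
  R: 255 + 0.13×(128−255) = 255 − 16.51 = 238.49 → 238
  G: 0 + 0.13×(128−0) = 0 + 16.64 = 16.64 → 17
  B: 255 + 0.13×(128−255) = 255 − 16.51 = 238.49 → 238
rgb(238, 17, 238) = #EE11EE.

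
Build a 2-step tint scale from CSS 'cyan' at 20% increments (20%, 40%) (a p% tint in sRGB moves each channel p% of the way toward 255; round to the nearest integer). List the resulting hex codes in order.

CSS cyan is rgb(0, 255, 255).
20%: (0 + 51 = 51→51, 255→255, 255→255) → #33FFFF
40%: (0 + 102 = 102→102, 255→255, 255→255) → #66FFFF

#33FFFF, #66FFFF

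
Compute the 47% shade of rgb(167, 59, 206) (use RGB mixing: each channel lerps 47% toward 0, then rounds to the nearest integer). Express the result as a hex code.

#591F6D

Lerp each channel 47% toward 0:
  R: 167 + 0.47×(0−167) = 167 − 78.49 = 88.51 → 89
  G: 59 + 0.47×(0−59) = 59 − 27.73 = 31.27 → 31
  B: 206 − 96.82 = 109.18 → 109
rgb(89, 31, 109) = #591F6D.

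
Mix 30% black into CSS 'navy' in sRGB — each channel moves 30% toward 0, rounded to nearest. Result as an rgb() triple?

CSS navy is rgb(0, 0, 128).
Per channel, c → c + 0.3(0 − c):
  R: 0 + 0.3×(0−0) = 0 + 0 = 0 → 0
  G: 0 + 0 = 0 → 0
  B: 128 − 38.4 = 89.6 → 90

rgb(0, 0, 90)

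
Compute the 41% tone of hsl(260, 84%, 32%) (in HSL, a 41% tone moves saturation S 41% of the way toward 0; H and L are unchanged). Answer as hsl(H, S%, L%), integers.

hsl(260, 50%, 32%)

S moves 41% from 84 toward 0: 84 − 34.44 = 49.56 → 50.
H and L are unchanged.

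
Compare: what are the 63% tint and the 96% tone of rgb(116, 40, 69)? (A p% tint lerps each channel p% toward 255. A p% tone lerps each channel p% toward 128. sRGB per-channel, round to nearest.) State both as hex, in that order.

#CCAFBA, #807C7E

63% tint:
  R: 116 + 0.63×(255−116) = 116 + 87.57 = 203.57 → 204
  G: 40 + 0.63×(255−40) = 40 + 135.45 = 175.45 → 175
  B: 69 + 117.18 = 186.18 → 186
  → #CCAFBA
96% tone:
  R: 116 + 0.96×(128−116) = 116 + 11.52 = 127.52 → 128
  G: 40 + 84.48 = 124.48 → 124
  B: 69 + 56.64 = 125.64 → 126
  → #807C7E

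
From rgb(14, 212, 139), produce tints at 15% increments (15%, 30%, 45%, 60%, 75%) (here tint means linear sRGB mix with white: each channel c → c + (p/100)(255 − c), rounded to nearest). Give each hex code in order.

15%: (14 + 36.15 = 50.15→50, 212 + 6.45 = 218.45→218, 139 + 17.4 = 156.4→156) → #32DA9C
30%: (14 + 72.3 = 86.3→86, 212 + 12.9 = 224.9→225, 139 + 34.8 = 173.8→174) → #56E1AE
45%: (14 + 108.45 = 122.45→122, 212 + 19.35 = 231.35→231, 139 + 52.2 = 191.2→191) → #7AE7BF
60%: (14 + 144.6 = 158.6→159, 212 + 25.8 = 237.8→238, 139 + 69.6 = 208.6→209) → #9FEED1
75%: (14 + 180.75 = 194.75→195, 212 + 32.25 = 244.25→244, 139 + 87 = 226→226) → #C3F4E2

#32DA9C, #56E1AE, #7AE7BF, #9FEED1, #C3F4E2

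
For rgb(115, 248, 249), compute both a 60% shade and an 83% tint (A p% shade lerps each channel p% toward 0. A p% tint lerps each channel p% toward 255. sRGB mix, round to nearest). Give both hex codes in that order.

60% shade:
  R: 115 + 0.6×(0−115) = 115 − 69 = 46 → 46
  G: 248 − 148.8 = 99.2 → 99
  B: 249 − 149.4 = 99.6 → 100
  → #2E6364
83% tint:
  R: 115 + 116.2 = 231.2 → 231
  G: 248 + 0.83×(255−248) = 248 + 5.81 = 253.81 → 254
  B: 249 + 0.83×(255−249) = 249 + 4.98 = 253.98 → 254
  → #E7FEFE

#2E6364, #E7FEFE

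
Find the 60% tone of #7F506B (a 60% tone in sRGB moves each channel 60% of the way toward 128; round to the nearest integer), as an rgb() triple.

rgb(128, 109, 120)

#7F506B is rgb(127, 80, 107).
Per channel, c → c + 0.6(128 − c):
  R: 127 + 0.6×(128−127) = 127 + 0.6 = 127.6 → 128
  G: 80 + 28.8 = 108.8 → 109
  B: 107 + 0.6×(128−107) = 107 + 12.6 = 119.6 → 120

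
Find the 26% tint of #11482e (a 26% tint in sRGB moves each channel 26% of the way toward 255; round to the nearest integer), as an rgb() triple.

#11482e is rgb(17, 72, 46).
Lerp each channel 26% toward 255:
  R: 17 + 61.88 = 78.88 → 79
  G: 72 + 0.26×(255−72) = 72 + 47.58 = 119.58 → 120
  B: 46 + 0.26×(255−46) = 46 + 54.34 = 100.34 → 100

rgb(79, 120, 100)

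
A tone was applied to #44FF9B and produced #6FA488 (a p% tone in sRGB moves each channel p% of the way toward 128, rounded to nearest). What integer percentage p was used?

#44FF9B is rgb(68, 255, 155); #6FA488 is rgb(111, 164, 136).
On the G channel (widest range): 164 ≈ 255 + (p/100)(128 − 255), so p ≈ 100×(164 − 255)/(128 − 255) = -9100/-127 = 71.65.
p = 72 reproduces all three channels after rounding.

72%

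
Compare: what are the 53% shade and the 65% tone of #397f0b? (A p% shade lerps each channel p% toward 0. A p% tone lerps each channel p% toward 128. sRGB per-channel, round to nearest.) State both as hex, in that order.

#1b3c05, #678057

#397f0b is rgb(57, 127, 11).
53% shade:
  R: 57 − 30.21 = 26.79 → 27
  G: 127 − 67.31 = 59.69 → 60
  B: 11 + 0.53×(0−11) = 11 − 5.83 = 5.17 → 5
  → #1b3c05
65% tone:
  R: 57 + 0.65×(128−57) = 57 + 46.15 = 103.15 → 103
  G: 127 + 0.65 = 127.65 → 128
  B: 11 + 0.65×(128−11) = 11 + 76.05 = 87.05 → 87
  → #678057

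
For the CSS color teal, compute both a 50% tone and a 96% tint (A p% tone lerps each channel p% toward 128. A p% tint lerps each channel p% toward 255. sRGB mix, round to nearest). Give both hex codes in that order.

CSS teal is rgb(0, 128, 128).
50% tone:
  R: 0 + 0.5×(128−0) = 0 + 64 = 64 → 64
  G: 128 + 0.5×(128−128) = 128 + 0 = 128 → 128
  B: 128 + 0.5×(128−128) = 128 + 0 = 128 → 128
  → #408080
96% tint:
  R: 0 + 0.96×(255−0) = 0 + 244.8 = 244.8 → 245
  G: 128 + 0.96×(255−128) = 128 + 121.92 = 249.92 → 250
  B: 128 + 0.96×(255−128) = 128 + 121.92 = 249.92 → 250
  → #f5fafa

#408080, #f5fafa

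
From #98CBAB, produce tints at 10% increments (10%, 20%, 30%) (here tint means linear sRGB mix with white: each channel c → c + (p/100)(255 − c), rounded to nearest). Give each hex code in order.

#98CBAB is rgb(152, 203, 171).
10%: (152 + 10.3 = 162.3→162, 203 + 5.2 = 208.2→208, 171 + 8.4 = 179.4→179) → #A2D0B3
20%: (152 + 20.6 = 172.6→173, 203 + 10.4 = 213.4→213, 171 + 16.8 = 187.8→188) → #ADD5BC
30%: (152 + 30.9 = 182.9→183, 203 + 15.6 = 218.6→219, 171 + 25.2 = 196.2→196) → #B7DBC4

#A2D0B3, #ADD5BC, #B7DBC4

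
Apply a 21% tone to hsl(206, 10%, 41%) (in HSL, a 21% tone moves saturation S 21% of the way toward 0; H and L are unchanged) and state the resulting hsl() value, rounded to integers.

hsl(206, 8%, 41%)

S moves 21% from 10 toward 0: 10 − 2.1 = 7.9 → 8.
H and L are unchanged.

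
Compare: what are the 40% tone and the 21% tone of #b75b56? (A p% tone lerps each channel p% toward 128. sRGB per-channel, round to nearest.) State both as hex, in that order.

#a16a67, #ab635f

#b75b56 is rgb(183, 91, 86).
40% tone:
  R: 183 + 0.4×(128−183) = 183 − 22 = 161 → 161
  G: 91 + 0.4×(128−91) = 91 + 14.8 = 105.8 → 106
  B: 86 + 0.4×(128−86) = 86 + 16.8 = 102.8 → 103
  → #a16a67
21% tone:
  R: 183 + 0.21×(128−183) = 183 − 11.55 = 171.45 → 171
  G: 91 + 7.77 = 98.77 → 99
  B: 86 + 0.21×(128−86) = 86 + 8.82 = 94.82 → 95
  → #ab635f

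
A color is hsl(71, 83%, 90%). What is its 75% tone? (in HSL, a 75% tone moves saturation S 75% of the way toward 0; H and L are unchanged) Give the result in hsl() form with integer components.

S moves 75% from 83 toward 0: 83 − 62.25 = 20.75 → 21.
H and L are unchanged.

hsl(71, 21%, 90%)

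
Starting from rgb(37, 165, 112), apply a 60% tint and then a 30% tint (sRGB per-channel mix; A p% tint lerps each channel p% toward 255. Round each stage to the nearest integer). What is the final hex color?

#C2E6D7

Lerp each channel 60% toward 255:
  R: 37 + 0.6×(255−37) = 37 + 130.8 = 167.8 → 168
  G: 165 + 0.6×(255−165) = 165 + 54 = 219 → 219
  B: 112 + 85.8 = 197.8 → 198
After the tint: rgb(168, 219, 198) = #A8DBC6.
A 30% tint moves each channel 30% toward 255:
  R: 168 + 0.3×(255−168) = 168 + 26.1 = 194.1 → 194
  G: 219 + 0.3×(255−219) = 219 + 10.8 = 229.8 → 230
  B: 198 + 17.1 = 215.1 → 215
rgb(194, 230, 215) = #C2E6D7.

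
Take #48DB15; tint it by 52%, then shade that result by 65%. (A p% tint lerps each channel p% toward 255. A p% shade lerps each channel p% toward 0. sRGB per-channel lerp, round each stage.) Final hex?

#48DB15 is rgb(72, 219, 21).
Lerp each channel 52% toward 255:
  R: 72 + 95.16 = 167.16 → 167
  G: 219 + 18.72 = 237.72 → 238
  B: 21 + 121.68 = 142.68 → 143
After the tint: rgb(167, 238, 143) = #A7EE8F.
A 65% shade moves each channel 65% toward 0:
  R: 167 + 0.65×(0−167) = 167 − 108.55 = 58.45 → 58
  G: 238 + 0.65×(0−238) = 238 − 154.7 = 83.3 → 83
  B: 143 − 92.95 = 50.05 → 50
rgb(58, 83, 50) = #3A5332.

#3A5332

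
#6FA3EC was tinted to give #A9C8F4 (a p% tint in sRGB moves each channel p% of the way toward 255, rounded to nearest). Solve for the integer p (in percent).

#6FA3EC is rgb(111, 163, 236); #A9C8F4 is rgb(169, 200, 244).
On the R channel (widest range): 169 ≈ 111 + (p/100)(255 − 111), so p ≈ 100×(169 − 111)/(255 − 111) = 5800/144 = 40.28.
p = 40 reproduces all three channels after rounding.

40%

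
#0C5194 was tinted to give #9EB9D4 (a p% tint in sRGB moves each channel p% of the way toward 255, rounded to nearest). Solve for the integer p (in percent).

60%

#0C5194 is rgb(12, 81, 148); #9EB9D4 is rgb(158, 185, 212).
On the R channel (widest range): 158 ≈ 12 + (p/100)(255 − 12), so p ≈ 100×(158 − 12)/(255 − 12) = 14600/243 = 60.08.
p = 60 reproduces all three channels after rounding.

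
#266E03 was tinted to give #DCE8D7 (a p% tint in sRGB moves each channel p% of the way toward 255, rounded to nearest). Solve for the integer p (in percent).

#266E03 is rgb(38, 110, 3); #DCE8D7 is rgb(220, 232, 215).
On the B channel (widest range): 215 ≈ 3 + (p/100)(255 − 3), so p ≈ 100×(215 − 3)/(255 − 3) = 21200/252 = 84.13.
p = 84 reproduces all three channels after rounding.

84%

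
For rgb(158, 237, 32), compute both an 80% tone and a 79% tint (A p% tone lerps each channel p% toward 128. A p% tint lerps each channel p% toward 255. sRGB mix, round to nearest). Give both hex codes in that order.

#86966d, #ebfbd0

80% tone:
  R: 158 + 0.8×(128−158) = 158 − 24 = 134 → 134
  G: 237 − 87.2 = 149.8 → 150
  B: 32 + 0.8×(128−32) = 32 + 76.8 = 108.8 → 109
  → #86966d
79% tint:
  R: 158 + 0.79×(255−158) = 158 + 76.63 = 234.63 → 235
  G: 237 + 0.79×(255−237) = 237 + 14.22 = 251.22 → 251
  B: 32 + 176.17 = 208.17 → 208
  → #ebfbd0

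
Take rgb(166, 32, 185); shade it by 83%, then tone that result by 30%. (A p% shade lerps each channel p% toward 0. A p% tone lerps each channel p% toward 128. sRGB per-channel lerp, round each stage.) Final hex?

An 83% shade moves each channel 83% toward 0:
  R: 166 + 0.83×(0−166) = 166 − 137.78 = 28.22 → 28
  G: 32 + 0.83×(0−32) = 32 − 26.56 = 5.44 → 5
  B: 185 − 153.55 = 31.45 → 31
After the shade: rgb(28, 5, 31) = #1c051f.
Per channel, c → c + 0.3(128 − c):
  R: 28 + 30 = 58 → 58
  G: 5 + 36.9 = 41.9 → 42
  B: 31 + 0.3×(128−31) = 31 + 29.1 = 60.1 → 60
rgb(58, 42, 60) = #3a2a3c.

#3a2a3c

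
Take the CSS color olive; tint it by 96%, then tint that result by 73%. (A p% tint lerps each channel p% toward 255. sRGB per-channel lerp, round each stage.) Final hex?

CSS olive is rgb(128, 128, 0).
Per channel, c → c + 0.96(255 − c):
  R: 128 + 0.96×(255−128) = 128 + 121.92 = 249.92 → 250
  G: 128 + 121.92 = 249.92 → 250
  B: 0 + 0.96×(255−0) = 0 + 244.8 = 244.8 → 245
After the tint: rgb(250, 250, 245) = #FAFAF5.
Per channel, c → c + 0.73(255 − c):
  R: 250 + 3.65 = 253.65 → 254
  G: 250 + 0.73×(255−250) = 250 + 3.65 = 253.65 → 254
  B: 245 + 0.73×(255−245) = 245 + 7.3 = 252.3 → 252
rgb(254, 254, 252) = #FEFEFC.

#FEFEFC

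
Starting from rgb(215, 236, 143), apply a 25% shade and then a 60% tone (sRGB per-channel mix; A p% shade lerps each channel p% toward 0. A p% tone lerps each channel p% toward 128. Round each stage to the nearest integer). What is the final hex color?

#8d9478

Lerp each channel 25% toward 0:
  R: 215 − 53.75 = 161.25 → 161
  G: 236 − 59 = 177 → 177
  B: 143 + 0.25×(0−143) = 143 − 35.75 = 107.25 → 107
After the shade: rgb(161, 177, 107) = #a1b16b.
Lerp each channel 60% toward 128:
  R: 161 + 0.6×(128−161) = 161 − 19.8 = 141.2 → 141
  G: 177 + 0.6×(128−177) = 177 − 29.4 = 147.6 → 148
  B: 107 + 12.6 = 119.6 → 120
rgb(141, 148, 120) = #8d9478.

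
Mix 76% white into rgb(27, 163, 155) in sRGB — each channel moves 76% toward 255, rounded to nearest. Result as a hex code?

Lerp each channel 76% toward 255:
  R: 27 + 0.76×(255−27) = 27 + 173.28 = 200.28 → 200
  G: 163 + 0.76×(255−163) = 163 + 69.92 = 232.92 → 233
  B: 155 + 76 = 231 → 231
rgb(200, 233, 231) = #C8E9E7.

#C8E9E7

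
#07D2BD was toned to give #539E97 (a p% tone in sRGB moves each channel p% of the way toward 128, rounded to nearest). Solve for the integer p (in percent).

63%

#07D2BD is rgb(7, 210, 189); #539E97 is rgb(83, 158, 151).
On the R channel (widest range): 83 ≈ 7 + (p/100)(128 − 7), so p ≈ 100×(83 − 7)/(128 − 7) = 7600/121 = 62.81.
p = 63 reproduces all three channels after rounding.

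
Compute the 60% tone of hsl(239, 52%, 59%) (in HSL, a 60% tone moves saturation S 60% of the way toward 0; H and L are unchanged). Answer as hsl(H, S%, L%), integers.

S moves 60% from 52 toward 0: 52 − 31.2 = 20.8 → 21.
H and L are unchanged.

hsl(239, 21%, 59%)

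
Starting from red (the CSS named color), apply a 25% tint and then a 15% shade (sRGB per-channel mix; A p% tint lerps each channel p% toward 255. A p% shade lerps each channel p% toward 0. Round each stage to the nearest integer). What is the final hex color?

#D93636

CSS red is rgb(255, 0, 0).
Per channel, c → c + 0.25(255 − c):
  R: 255 + 0 = 255 → 255
  G: 0 + 63.75 = 63.75 → 64
  B: 0 + 0.25×(255−0) = 0 + 63.75 = 63.75 → 64
After the tint: rgb(255, 64, 64) = #FF4040.
Lerp each channel 15% toward 0:
  R: 255 + 0.15×(0−255) = 255 − 38.25 = 216.75 → 217
  G: 64 − 9.6 = 54.4 → 54
  B: 64 − 9.6 = 54.4 → 54
rgb(217, 54, 54) = #D93636.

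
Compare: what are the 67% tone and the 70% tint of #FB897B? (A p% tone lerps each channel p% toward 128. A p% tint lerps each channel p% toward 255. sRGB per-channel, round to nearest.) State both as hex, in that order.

#FB897B is rgb(251, 137, 123).
67% tone:
  R: 251 − 82.41 = 168.59 → 169
  G: 137 − 6.03 = 130.97 → 131
  B: 123 + 0.67×(128−123) = 123 + 3.35 = 126.35 → 126
  → #A9837E
70% tint:
  R: 251 + 0.7×(255−251) = 251 + 2.8 = 253.8 → 254
  G: 137 + 82.6 = 219.6 → 220
  B: 123 + 0.7×(255−123) = 123 + 92.4 = 215.4 → 215
  → #FEDCD7

#A9837E, #FEDCD7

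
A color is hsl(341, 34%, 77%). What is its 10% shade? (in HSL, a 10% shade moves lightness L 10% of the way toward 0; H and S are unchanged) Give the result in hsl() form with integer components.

hsl(341, 34%, 69%)

L moves 10% from 77 toward 0: 77 − 7.7 = 69.3 → 69.
H and S are unchanged.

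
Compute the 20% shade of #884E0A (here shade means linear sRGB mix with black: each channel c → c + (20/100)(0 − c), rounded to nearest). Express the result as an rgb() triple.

#884E0A is rgb(136, 78, 10).
A 20% shade moves each channel 20% toward 0:
  R: 136 + 0.2×(0−136) = 136 − 27.2 = 108.8 → 109
  G: 78 − 15.6 = 62.4 → 62
  B: 10 − 2 = 8 → 8

rgb(109, 62, 8)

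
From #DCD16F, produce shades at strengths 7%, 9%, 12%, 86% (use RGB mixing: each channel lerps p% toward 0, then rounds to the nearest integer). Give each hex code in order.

#CDC267, #C8BE65, #C2B862, #1F1D10

#DCD16F is rgb(220, 209, 111).
7%: (220 − 15.4 = 204.6→205, 209 − 14.63 = 194.37→194, 111 − 7.77 = 103.23→103) → #CDC267
9%: (220 − 19.8 = 200.2→200, 209 − 18.81 = 190.19→190, 111 − 9.99 = 101.01→101) → #C8BE65
12%: (220 − 26.4 = 193.6→194, 209 − 25.08 = 183.92→184, 111 − 13.32 = 97.68→98) → #C2B862
86%: (220 − 189.2 = 30.8→31, 209 − 179.74 = 29.26→29, 111 − 95.46 = 15.54→16) → #1F1D10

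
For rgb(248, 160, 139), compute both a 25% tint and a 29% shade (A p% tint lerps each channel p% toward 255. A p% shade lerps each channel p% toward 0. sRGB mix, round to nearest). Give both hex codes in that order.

25% tint:
  R: 248 + 0.25×(255−248) = 248 + 1.75 = 249.75 → 250
  G: 160 + 0.25×(255−160) = 160 + 23.75 = 183.75 → 184
  B: 139 + 29 = 168 → 168
  → #FAB8A8
29% shade:
  R: 248 + 0.29×(0−248) = 248 − 71.92 = 176.08 → 176
  G: 160 − 46.4 = 113.6 → 114
  B: 139 + 0.29×(0−139) = 139 − 40.31 = 98.69 → 99
  → #B07263

#FAB8A8, #B07263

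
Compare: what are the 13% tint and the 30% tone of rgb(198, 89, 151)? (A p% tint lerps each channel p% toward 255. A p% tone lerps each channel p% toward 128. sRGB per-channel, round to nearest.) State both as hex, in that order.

#CD6FA5, #B16590

13% tint:
  R: 198 + 0.13×(255−198) = 198 + 7.41 = 205.41 → 205
  G: 89 + 21.58 = 110.58 → 111
  B: 151 + 0.13×(255−151) = 151 + 13.52 = 164.52 → 165
  → #CD6FA5
30% tone:
  R: 198 − 21 = 177 → 177
  G: 89 + 0.3×(128−89) = 89 + 11.7 = 100.7 → 101
  B: 151 + 0.3×(128−151) = 151 − 6.9 = 144.1 → 144
  → #B16590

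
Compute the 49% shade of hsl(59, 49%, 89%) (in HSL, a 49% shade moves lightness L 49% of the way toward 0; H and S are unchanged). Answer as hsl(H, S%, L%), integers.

L moves 49% from 89 toward 0: 89 − 43.61 = 45.39 → 45.
H and S are unchanged.

hsl(59, 49%, 45%)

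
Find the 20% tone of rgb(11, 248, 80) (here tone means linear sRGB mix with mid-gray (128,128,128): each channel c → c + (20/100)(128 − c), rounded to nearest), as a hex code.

#22E05A

A 20% tone moves each channel 20% toward 128:
  R: 11 + 23.4 = 34.4 → 34
  G: 248 − 24 = 224 → 224
  B: 80 + 9.6 = 89.6 → 90
rgb(34, 224, 90) = #22E05A.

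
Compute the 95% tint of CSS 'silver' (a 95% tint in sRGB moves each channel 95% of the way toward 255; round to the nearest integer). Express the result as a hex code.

#fcfcfc

CSS silver is rgb(192, 192, 192).
Per channel, c → c + 0.95(255 − c):
  R: 192 + 0.95×(255−192) = 192 + 59.85 = 251.85 → 252
  G: 192 + 0.95×(255−192) = 192 + 59.85 = 251.85 → 252
  B: 192 + 0.95×(255−192) = 192 + 59.85 = 251.85 → 252
rgb(252, 252, 252) = #fcfcfc.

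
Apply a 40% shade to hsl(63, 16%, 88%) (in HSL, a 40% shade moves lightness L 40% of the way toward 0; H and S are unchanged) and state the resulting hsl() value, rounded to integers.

hsl(63, 16%, 53%)

L moves 40% from 88 toward 0: 88 − 35.2 = 52.8 → 53.
H and S are unchanged.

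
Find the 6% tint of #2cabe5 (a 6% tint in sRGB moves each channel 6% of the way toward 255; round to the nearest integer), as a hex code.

#39b0e7

#2cabe5 is rgb(44, 171, 229).
A 6% tint moves each channel 6% toward 255:
  R: 44 + 0.06×(255−44) = 44 + 12.66 = 56.66 → 57
  G: 171 + 0.06×(255−171) = 171 + 5.04 = 176.04 → 176
  B: 229 + 1.56 = 230.56 → 231
rgb(57, 176, 231) = #39b0e7.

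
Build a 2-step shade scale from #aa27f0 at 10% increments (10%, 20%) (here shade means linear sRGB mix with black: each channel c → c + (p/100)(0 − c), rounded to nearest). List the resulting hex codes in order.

#9923d8, #881fc0

#aa27f0 is rgb(170, 39, 240).
10%: (170 − 17 = 153→153, 39 − 3.9 = 35.1→35, 240 − 24 = 216→216) → #9923d8
20%: (170 − 34 = 136→136, 39 − 7.8 = 31.2→31, 240 − 48 = 192→192) → #881fc0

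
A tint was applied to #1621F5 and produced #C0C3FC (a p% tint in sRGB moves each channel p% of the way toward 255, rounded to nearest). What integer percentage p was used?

73%

#1621F5 is rgb(22, 33, 245); #C0C3FC is rgb(192, 195, 252).
On the R channel (widest range): 192 ≈ 22 + (p/100)(255 − 22), so p ≈ 100×(192 − 22)/(255 − 22) = 17000/233 = 72.96.
p = 73 reproduces all three channels after rounding.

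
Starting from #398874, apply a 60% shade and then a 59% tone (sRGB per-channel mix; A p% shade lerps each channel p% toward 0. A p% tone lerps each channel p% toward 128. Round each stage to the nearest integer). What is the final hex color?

#55625E

#398874 is rgb(57, 136, 116).
Per channel, c → c + 0.6(0 − c):
  R: 57 + 0.6×(0−57) = 57 − 34.2 = 22.8 → 23
  G: 136 + 0.6×(0−136) = 136 − 81.6 = 54.4 → 54
  B: 116 − 69.6 = 46.4 → 46
After the shade: rgb(23, 54, 46) = #17362E.
Lerp each channel 59% toward 128:
  R: 23 + 0.59×(128−23) = 23 + 61.95 = 84.95 → 85
  G: 54 + 0.59×(128−54) = 54 + 43.66 = 97.66 → 98
  B: 46 + 0.59×(128−46) = 46 + 48.38 = 94.38 → 94
rgb(85, 98, 94) = #55625E.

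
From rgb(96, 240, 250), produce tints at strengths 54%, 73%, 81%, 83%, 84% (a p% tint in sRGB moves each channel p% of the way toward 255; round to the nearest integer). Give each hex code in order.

#b6f8fd, #d4fbfe, #e1fcfe, #e4fcfe, #e6fdfe

54%: (96 + 85.86 = 181.86→182, 240 + 8.1 = 248.1→248, 250 + 2.7 = 252.7→253) → #b6f8fd
73%: (96 + 116.07 = 212.07→212, 240 + 10.95 = 250.95→251, 250 + 3.65 = 253.65→254) → #d4fbfe
81%: (96 + 128.79 = 224.79→225, 240 + 12.15 = 252.15→252, 250 + 4.05 = 254.05→254) → #e1fcfe
83%: (96 + 131.97 = 227.97→228, 240 + 12.45 = 252.45→252, 250 + 4.15 = 254.15→254) → #e4fcfe
84%: (96 + 133.56 = 229.56→230, 240 + 12.6 = 252.6→253, 250 + 4.2 = 254.2→254) → #e6fdfe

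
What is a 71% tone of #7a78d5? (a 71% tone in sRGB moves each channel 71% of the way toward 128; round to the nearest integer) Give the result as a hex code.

#7e7e99

#7a78d5 is rgb(122, 120, 213).
A 71% tone moves each channel 71% toward 128:
  R: 122 + 0.71×(128−122) = 122 + 4.26 = 126.26 → 126
  G: 120 + 5.68 = 125.68 → 126
  B: 213 − 60.35 = 152.65 → 153
rgb(126, 126, 153) = #7e7e99.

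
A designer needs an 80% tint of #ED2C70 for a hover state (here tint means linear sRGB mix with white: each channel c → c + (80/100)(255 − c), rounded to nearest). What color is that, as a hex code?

#FBD5E2

#ED2C70 is rgb(237, 44, 112).
Lerp each channel 80% toward 255:
  R: 237 + 14.4 = 251.4 → 251
  G: 44 + 168.8 = 212.8 → 213
  B: 112 + 114.4 = 226.4 → 226
rgb(251, 213, 226) = #FBD5E2.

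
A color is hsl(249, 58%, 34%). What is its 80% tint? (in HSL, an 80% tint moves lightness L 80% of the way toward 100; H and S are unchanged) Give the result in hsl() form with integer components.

L moves 80% from 34 toward 100: 34 + 52.8 = 86.8 → 87.
H and S are unchanged.

hsl(249, 58%, 87%)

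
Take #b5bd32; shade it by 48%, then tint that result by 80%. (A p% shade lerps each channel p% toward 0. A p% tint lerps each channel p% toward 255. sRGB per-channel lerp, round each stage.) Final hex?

#b5bd32 is rgb(181, 189, 50).
A 48% shade moves each channel 48% toward 0:
  R: 181 + 0.48×(0−181) = 181 − 86.88 = 94.12 → 94
  G: 189 − 90.72 = 98.28 → 98
  B: 50 + 0.48×(0−50) = 50 − 24 = 26 → 26
After the shade: rgb(94, 98, 26) = #5e621a.
Per channel, c → c + 0.8(255 − c):
  R: 94 + 128.8 = 222.8 → 223
  G: 98 + 125.6 = 223.6 → 224
  B: 26 + 0.8×(255−26) = 26 + 183.2 = 209.2 → 209
rgb(223, 224, 209) = #dfe0d1.

#dfe0d1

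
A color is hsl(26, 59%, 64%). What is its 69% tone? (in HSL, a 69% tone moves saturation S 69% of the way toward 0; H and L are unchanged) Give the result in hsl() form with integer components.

S moves 69% from 59 toward 0: 59 − 40.71 = 18.29 → 18.
H and L are unchanged.

hsl(26, 18%, 64%)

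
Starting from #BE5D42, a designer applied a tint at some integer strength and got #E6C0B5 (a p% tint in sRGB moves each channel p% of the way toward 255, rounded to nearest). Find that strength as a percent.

61%

#BE5D42 is rgb(190, 93, 66); #E6C0B5 is rgb(230, 192, 181).
On the B channel (widest range): 181 ≈ 66 + (p/100)(255 − 66), so p ≈ 100×(181 − 66)/(255 − 66) = 11500/189 = 60.85.
p = 61 reproduces all three channels after rounding.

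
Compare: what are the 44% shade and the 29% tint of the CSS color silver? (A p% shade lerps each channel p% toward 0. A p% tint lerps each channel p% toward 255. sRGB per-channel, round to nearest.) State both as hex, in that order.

CSS silver is rgb(192, 192, 192).
44% shade:
  R: 192 + 0.44×(0−192) = 192 − 84.48 = 107.52 → 108
  G: 192 + 0.44×(0−192) = 192 − 84.48 = 107.52 → 108
  B: 192 − 84.48 = 107.52 → 108
  → #6c6c6c
29% tint:
  R: 192 + 18.27 = 210.27 → 210
  G: 192 + 18.27 = 210.27 → 210
  B: 192 + 0.29×(255−192) = 192 + 18.27 = 210.27 → 210
  → #d2d2d2

#6c6c6c, #d2d2d2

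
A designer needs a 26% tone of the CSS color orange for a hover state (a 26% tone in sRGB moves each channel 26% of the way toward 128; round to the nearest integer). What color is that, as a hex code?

CSS orange is rgb(255, 165, 0).
A 26% tone moves each channel 26% toward 128:
  R: 255 − 33.02 = 221.98 → 222
  G: 165 + 0.26×(128−165) = 165 − 9.62 = 155.38 → 155
  B: 0 + 33.28 = 33.28 → 33
rgb(222, 155, 33) = #de9b21.

#de9b21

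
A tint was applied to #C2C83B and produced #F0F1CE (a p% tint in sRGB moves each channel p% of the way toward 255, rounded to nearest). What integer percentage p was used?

#C2C83B is rgb(194, 200, 59); #F0F1CE is rgb(240, 241, 206).
On the B channel (widest range): 206 ≈ 59 + (p/100)(255 − 59), so p ≈ 100×(206 − 59)/(255 − 59) = 14700/196 = 75.00.
p = 75 reproduces all three channels after rounding.

75%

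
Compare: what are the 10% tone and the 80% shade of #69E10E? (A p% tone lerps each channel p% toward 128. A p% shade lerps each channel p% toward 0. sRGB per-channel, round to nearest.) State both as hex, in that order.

#69E10E is rgb(105, 225, 14).
10% tone:
  R: 105 + 2.3 = 107.3 → 107
  G: 225 + 0.1×(128−225) = 225 − 9.7 = 215.3 → 215
  B: 14 + 0.1×(128−14) = 14 + 11.4 = 25.4 → 25
  → #6BD719
80% shade:
  R: 105 − 84 = 21 → 21
  G: 225 + 0.8×(0−225) = 225 − 180 = 45 → 45
  B: 14 + 0.8×(0−14) = 14 − 11.2 = 2.8 → 3
  → #152D03

#6BD719, #152D03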